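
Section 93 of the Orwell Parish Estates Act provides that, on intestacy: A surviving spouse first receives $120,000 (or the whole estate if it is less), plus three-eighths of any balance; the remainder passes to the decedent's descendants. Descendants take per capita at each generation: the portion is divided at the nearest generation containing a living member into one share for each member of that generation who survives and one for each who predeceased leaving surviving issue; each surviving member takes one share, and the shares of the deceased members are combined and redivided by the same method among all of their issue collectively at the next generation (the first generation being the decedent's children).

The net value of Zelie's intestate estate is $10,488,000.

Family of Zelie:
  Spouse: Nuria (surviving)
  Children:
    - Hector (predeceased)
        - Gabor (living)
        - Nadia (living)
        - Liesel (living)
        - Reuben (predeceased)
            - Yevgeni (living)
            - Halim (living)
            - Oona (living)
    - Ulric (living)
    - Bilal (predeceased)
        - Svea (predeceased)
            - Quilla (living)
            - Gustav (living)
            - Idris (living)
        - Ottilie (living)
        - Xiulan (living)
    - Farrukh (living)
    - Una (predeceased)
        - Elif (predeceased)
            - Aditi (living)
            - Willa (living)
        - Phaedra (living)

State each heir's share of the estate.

Nuria: $4,008,000; Gabor: $432,000; Nadia: $432,000; Liesel: $432,000; Yevgeni: $162,000; Halim: $162,000; Oona: $162,000; Ulric: $1,296,000; Quilla: $162,000; Gustav: $162,000; Idris: $162,000; Ottilie: $432,000; Xiulan: $432,000; Farrukh: $1,296,000; Aditi: $162,000; Willa: $162,000; Phaedra: $432,000

Nuria first takes $120,000, leaving a balance of $10,368,000. Nuria then takes three-eighths of the balance ($3,888,000), for a total of $4,008,000. The remaining $6,480,000 passes to the descendants.
The descendants' portion ($6,480,000) is divided at the children's generation into 5 shares of $1,296,000. Ulric and Farrukh each take $1,296,000. The 3 shares of the deceased (Hector, Bilal, and Una) are combined into a pool of $3,888,000.
That pool ($3,888,000) is divided at the grandchildren's generation into 9 shares of $432,000. Gabor, Nadia, Liesel, Ottilie, Xiulan, and Phaedra each take $432,000. The 3 shares of the deceased (Reuben, Svea, and Elif) are combined into a pool of $1,296,000.
That pool ($1,296,000) is divided at the great-grandchildren's generation equally among Yevgeni, Halim, Oona, Quilla, Gustav, Idris, Aditi, and Willa: $162,000 each.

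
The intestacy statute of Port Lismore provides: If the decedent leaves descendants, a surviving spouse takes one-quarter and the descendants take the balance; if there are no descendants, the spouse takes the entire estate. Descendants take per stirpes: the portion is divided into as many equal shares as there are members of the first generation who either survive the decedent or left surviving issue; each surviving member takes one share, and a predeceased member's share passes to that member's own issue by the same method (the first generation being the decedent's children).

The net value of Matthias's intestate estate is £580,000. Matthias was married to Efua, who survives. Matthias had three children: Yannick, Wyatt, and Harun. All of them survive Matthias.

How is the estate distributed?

Efua takes one-quarter of £580,000 = £145,000. The remaining £435,000 passes to the descendants.
The descendants' portion (£435,000) is divided into 3 shares of £145,000: Yannick, Wyatt, and Harun each take £145,000.

Efua: £145,000; Yannick: £145,000; Wyatt: £145,000; Harun: £145,000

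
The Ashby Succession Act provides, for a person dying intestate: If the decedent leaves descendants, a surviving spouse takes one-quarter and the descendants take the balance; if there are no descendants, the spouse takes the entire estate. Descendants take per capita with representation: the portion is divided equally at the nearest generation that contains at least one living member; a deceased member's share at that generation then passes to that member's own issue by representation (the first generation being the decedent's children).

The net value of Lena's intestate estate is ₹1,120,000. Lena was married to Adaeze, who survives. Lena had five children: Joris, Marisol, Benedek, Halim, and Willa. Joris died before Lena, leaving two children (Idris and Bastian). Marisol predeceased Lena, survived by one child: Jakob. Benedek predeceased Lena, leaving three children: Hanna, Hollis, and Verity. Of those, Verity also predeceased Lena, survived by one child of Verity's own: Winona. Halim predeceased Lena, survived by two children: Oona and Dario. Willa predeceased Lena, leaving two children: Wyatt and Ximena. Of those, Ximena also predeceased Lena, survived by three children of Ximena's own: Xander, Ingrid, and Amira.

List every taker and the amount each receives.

Adaeze takes one-quarter of ₹1,120,000 = ₹280,000. The remaining ₹840,000 passes to the descendants.
No child survives, so the initial division is made at the grandchildren's generation.
The descendants' portion (₹840,000) is divided into 10 shares of ₹84,000: Idris, Bastian, Jakob, Hanna, Hollis, Oona, Dario, and Wyatt each take ₹84,000; Verity's ₹84,000 share passes to Verity's issue; Ximena's ₹84,000 share passes to Ximena's issue.
Verity's share (₹84,000) passes entirely to Winona.
Ximena's share (₹84,000) is divided into 3 shares of ₹28,000: Xander, Ingrid, and Amira each take ₹28,000.

Adaeze: ₹280,000; Idris: ₹84,000; Bastian: ₹84,000; Jakob: ₹84,000; Hanna: ₹84,000; Hollis: ₹84,000; Winona: ₹84,000; Oona: ₹84,000; Dario: ₹84,000; Wyatt: ₹84,000; Xander: ₹28,000; Ingrid: ₹28,000; Amira: ₹28,000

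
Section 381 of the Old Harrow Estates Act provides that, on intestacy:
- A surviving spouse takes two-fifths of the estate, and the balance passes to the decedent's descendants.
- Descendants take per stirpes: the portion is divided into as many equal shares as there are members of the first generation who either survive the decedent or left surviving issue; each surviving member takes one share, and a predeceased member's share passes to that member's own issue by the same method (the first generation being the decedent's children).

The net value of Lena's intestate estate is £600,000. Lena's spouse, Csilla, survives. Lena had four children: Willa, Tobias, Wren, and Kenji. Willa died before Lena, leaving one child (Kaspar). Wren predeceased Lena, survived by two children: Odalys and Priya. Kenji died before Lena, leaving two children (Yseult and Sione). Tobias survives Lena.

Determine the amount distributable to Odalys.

Odalys receives £45,000.

Csilla takes two-fifths of £600,000 = £240,000. The remaining £360,000 passes to the descendants.
The descendants' portion (£360,000) is divided into 4 shares of £90,000: Tobias takes £90,000; Willa's £90,000 share passes to Willa's issue; Wren's £90,000 share passes to Wren's issue; Kenji's £90,000 share passes to Kenji's issue.
Willa's share (£90,000) passes entirely to Kaspar.
Wren's share (£90,000) is divided into 2 shares of £45,000: Odalys and Priya each take £45,000.
Kenji's share (£90,000) is divided into 2 shares of £45,000: Yseult and Sione each take £45,000.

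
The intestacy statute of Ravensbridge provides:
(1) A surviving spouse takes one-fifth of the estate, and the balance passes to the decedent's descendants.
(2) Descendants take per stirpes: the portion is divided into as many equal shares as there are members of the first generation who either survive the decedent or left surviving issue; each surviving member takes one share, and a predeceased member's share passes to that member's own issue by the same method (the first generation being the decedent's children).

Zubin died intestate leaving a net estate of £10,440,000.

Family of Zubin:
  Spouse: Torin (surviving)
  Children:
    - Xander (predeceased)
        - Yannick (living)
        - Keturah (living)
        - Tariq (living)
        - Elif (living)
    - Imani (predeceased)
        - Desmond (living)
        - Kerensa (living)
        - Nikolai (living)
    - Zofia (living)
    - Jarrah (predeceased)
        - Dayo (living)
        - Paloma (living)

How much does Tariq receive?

Torin takes one-fifth of £10,440,000 = £2,088,000. The remaining £8,352,000 passes to the descendants.
The descendants' portion (£8,352,000) is divided into 4 shares of £2,088,000: Zofia takes £2,088,000; Xander's £2,088,000 share passes to Xander's issue; Imani's £2,088,000 share passes to Imani's issue; Jarrah's £2,088,000 share passes to Jarrah's issue.
Xander's share (£2,088,000) is divided into 4 shares of £522,000: Yannick, Keturah, Tariq, and Elif each take £522,000.
Imani's share (£2,088,000) is divided into 3 shares of £696,000: Desmond, Kerensa, and Nikolai each take £696,000.
Jarrah's share (£2,088,000) is divided into 2 shares of £1,044,000: Dayo and Paloma each take £1,044,000.

Tariq receives £522,000.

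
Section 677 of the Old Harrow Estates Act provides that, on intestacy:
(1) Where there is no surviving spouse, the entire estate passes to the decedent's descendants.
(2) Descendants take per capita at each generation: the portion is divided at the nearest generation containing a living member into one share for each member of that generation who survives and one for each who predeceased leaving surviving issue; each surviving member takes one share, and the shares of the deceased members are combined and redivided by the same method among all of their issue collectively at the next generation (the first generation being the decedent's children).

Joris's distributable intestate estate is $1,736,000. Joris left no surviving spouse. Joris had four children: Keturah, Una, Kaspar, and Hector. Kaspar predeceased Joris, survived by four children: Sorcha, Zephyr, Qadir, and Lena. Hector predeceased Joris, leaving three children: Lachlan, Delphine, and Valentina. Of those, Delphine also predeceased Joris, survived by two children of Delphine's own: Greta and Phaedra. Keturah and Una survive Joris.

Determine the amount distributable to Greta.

Greta receives $62,000.

The entire $1,736,000 passes to the descendants.
That amount ($1,736,000) is divided at the children's generation into 4 shares of $434,000. Keturah and Una each take $434,000. The 2 shares of the deceased (Kaspar and Hector) are combined into a pool of $868,000.
That pool ($868,000) is divided at the grandchildren's generation into 7 shares of $124,000. Sorcha, Zephyr, Qadir, Lena, Lachlan, and Valentina each take $124,000. The remaining share for the deceased Delphine ($124,000) is carried to the next generation.
That pool ($124,000) is divided at the great-grandchildren's generation equally among Greta and Phaedra: $62,000 each.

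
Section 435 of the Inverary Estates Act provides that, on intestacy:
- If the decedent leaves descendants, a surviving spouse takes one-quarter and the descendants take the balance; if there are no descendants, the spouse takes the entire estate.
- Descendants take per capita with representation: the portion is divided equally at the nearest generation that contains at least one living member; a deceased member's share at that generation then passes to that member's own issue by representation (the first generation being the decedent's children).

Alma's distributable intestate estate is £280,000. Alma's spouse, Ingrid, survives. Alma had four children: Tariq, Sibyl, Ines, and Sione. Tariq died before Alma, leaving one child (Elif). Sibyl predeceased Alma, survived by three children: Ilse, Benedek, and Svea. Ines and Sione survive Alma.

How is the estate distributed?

Ingrid: £70,000; Elif: £52,500; Ilse: £17,500; Benedek: £17,500; Svea: £17,500; Ines: £52,500; Sione: £52,500

Ingrid takes one-quarter of £280,000 = £70,000. The remaining £210,000 passes to the descendants.
The descendants' portion (£210,000) is divided into 4 shares of £52,500: Ines and Sione each take £52,500; Tariq's £52,500 share passes to Tariq's issue; Sibyl's £52,500 share passes to Sibyl's issue.
Tariq's share (£52,500) passes entirely to Elif.
Sibyl's share (£52,500) is divided into 3 shares of £17,500: Ilse, Benedek, and Svea each take £17,500.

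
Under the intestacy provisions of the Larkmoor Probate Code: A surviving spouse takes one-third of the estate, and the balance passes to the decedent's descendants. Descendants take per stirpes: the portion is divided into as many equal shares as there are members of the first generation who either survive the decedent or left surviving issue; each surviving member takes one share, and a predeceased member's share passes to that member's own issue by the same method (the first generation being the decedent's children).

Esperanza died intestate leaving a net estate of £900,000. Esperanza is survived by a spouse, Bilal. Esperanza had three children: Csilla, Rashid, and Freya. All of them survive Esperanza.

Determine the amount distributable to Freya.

Bilal takes one-third of £900,000 = £300,000. The remaining £600,000 passes to the descendants.
The descendants' portion (£600,000) is divided into 3 shares of £200,000: Csilla, Rashid, and Freya each take £200,000.

Freya receives £200,000.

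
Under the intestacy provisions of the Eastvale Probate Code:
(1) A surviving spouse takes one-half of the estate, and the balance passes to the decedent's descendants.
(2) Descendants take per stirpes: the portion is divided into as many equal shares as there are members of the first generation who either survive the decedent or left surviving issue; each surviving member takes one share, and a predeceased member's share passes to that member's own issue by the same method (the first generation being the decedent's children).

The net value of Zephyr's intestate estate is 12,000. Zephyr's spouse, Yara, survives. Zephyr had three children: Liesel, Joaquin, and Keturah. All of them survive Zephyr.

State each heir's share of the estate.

Yara: 6,000; Liesel: 2,000; Joaquin: 2,000; Keturah: 2,000

Yara takes one-half of 12,000 = 6,000. The remaining 6,000 passes to the descendants.
The descendants' portion (6,000) is divided into 3 shares of 2,000: Liesel, Joaquin, and Keturah each take 2,000.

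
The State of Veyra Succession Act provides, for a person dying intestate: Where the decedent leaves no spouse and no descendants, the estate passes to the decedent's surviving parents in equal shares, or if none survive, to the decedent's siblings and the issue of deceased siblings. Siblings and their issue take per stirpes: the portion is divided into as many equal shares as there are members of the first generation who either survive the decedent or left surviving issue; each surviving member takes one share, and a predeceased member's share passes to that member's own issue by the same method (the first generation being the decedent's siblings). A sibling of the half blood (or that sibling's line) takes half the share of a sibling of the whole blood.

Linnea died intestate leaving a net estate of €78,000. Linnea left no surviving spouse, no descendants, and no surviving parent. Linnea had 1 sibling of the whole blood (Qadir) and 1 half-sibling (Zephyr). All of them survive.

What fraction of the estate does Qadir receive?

Qadir receives 2/3 of the estate.

The entire €78,000 passes to the siblings and their issue.
Counting each half-blood sibling's line as half a unit, there are 3/2 units in €78,000, so one unit is €52,000. Whole-blood lines (Qadir) take €52,000 each; half-blood lines (Zephyr) take €26,000 each.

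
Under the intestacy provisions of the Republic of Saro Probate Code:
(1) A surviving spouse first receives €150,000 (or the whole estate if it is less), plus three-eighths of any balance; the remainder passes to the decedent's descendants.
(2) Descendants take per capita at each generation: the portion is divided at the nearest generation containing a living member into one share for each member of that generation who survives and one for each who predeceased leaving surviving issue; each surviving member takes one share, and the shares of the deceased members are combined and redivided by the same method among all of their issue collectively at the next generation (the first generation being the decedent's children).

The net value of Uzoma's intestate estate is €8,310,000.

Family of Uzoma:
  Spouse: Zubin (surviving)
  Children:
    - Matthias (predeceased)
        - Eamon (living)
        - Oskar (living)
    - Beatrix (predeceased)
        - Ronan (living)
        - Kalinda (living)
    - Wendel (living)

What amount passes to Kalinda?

Kalinda receives €850,000.

Zubin first takes €150,000, leaving a balance of €8,160,000. Zubin then takes three-eighths of the balance (€3,060,000), for a total of €3,210,000. The remaining €5,100,000 passes to the descendants.
The descendants' portion (€5,100,000) is divided at the children's generation into 3 shares of €1,700,000. Wendel takes €1,700,000. The 2 shares of the deceased (Matthias and Beatrix) are combined into a pool of €3,400,000.
That pool (€3,400,000) is divided at the grandchildren's generation equally among Eamon, Oskar, Ronan, and Kalinda: €850,000 each.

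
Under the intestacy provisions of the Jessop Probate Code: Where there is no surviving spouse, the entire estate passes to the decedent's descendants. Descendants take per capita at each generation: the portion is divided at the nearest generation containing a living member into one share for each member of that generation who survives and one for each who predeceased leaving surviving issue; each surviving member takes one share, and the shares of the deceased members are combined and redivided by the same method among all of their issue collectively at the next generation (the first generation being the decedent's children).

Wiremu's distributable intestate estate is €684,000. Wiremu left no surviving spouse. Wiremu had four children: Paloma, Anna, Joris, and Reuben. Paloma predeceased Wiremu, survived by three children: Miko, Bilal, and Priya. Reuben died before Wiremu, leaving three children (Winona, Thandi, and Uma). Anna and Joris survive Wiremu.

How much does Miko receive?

The entire €684,000 passes to the descendants.
That amount (€684,000) is divided at the children's generation into 4 shares of €171,000. Anna and Joris each take €171,000. The 2 shares of the deceased (Paloma and Reuben) are combined into a pool of €342,000.
That pool (€342,000) is divided at the grandchildren's generation equally among Miko, Bilal, Priya, Winona, Thandi, and Uma: €57,000 each.

Miko receives €57,000.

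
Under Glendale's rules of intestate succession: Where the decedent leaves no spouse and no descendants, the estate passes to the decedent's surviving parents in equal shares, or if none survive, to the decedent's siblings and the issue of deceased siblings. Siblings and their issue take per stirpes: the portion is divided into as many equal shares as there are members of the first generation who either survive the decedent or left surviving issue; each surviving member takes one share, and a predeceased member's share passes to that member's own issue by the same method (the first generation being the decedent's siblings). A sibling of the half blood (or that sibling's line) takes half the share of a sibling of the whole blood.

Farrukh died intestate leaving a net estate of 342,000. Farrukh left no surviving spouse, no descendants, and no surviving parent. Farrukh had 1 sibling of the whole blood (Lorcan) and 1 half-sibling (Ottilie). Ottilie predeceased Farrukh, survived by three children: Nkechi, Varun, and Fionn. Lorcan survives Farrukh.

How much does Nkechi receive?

Nkechi receives 38,000.

The entire 342,000 passes to the siblings and their issue.
Counting each half-blood sibling's line as half a unit, there are 3/2 units in 342,000, so one unit is 228,000. Whole-blood lines (Lorcan) take 228,000 each; half-blood lines (Ottilie) take 114,000 each.
Ottilie's share (114,000) is divided into 3 shares of 38,000: Nkechi, Varun, and Fionn each take 38,000.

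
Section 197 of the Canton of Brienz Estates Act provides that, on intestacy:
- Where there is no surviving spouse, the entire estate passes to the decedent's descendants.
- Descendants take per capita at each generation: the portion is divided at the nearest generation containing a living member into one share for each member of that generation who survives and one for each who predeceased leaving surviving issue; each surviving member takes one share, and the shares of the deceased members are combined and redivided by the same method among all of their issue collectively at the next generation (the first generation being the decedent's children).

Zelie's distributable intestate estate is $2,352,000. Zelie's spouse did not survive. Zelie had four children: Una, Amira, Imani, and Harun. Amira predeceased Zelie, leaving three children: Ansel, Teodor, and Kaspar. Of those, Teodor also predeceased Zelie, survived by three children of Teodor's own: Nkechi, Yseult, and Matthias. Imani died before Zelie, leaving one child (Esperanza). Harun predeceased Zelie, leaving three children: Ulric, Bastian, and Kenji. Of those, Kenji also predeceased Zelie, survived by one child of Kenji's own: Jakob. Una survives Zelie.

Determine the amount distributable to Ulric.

Ulric receives $252,000.

The entire $2,352,000 passes to the descendants.
That amount ($2,352,000) is divided at the children's generation into 4 shares of $588,000. Una takes $588,000. The 3 shares of the deceased (Amira, Imani, and Harun) are combined into a pool of $1,764,000.
That pool ($1,764,000) is divided at the grandchildren's generation into 7 shares of $252,000. Ansel, Kaspar, Esperanza, Ulric, and Bastian each take $252,000. The 2 shares of the deceased (Teodor and Kenji) are combined into a pool of $504,000.
That pool ($504,000) is divided at the great-grandchildren's generation equally among Nkechi, Yseult, Matthias, and Jakob: $126,000 each.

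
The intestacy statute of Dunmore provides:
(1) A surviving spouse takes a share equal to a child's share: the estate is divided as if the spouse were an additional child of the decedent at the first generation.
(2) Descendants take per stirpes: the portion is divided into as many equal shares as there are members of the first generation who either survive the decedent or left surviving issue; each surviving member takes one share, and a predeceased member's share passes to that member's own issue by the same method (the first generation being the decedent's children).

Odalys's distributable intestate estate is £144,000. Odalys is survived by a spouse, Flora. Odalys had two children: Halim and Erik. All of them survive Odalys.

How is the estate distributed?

Flora: £48,000; Halim: £48,000; Erik: £48,000

The spouse counts as an additional share at the children's level, so there are 3 primary shares of £48,000. Flora takes one such share (£48,000).
The children's combined portion (£96,000) is divided into 2 shares of £48,000: Halim and Erik each take £48,000.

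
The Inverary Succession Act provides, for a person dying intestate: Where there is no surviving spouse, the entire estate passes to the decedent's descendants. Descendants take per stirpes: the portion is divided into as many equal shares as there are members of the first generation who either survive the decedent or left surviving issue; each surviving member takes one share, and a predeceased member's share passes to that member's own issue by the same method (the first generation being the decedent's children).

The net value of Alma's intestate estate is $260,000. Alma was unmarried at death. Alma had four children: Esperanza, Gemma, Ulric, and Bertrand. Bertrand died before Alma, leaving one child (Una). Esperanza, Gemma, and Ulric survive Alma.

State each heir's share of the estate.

The entire $260,000 passes to the descendants.
That amount ($260,000) is divided into 4 shares of $65,000: Esperanza, Gemma, and Ulric each take $65,000; Bertrand's $65,000 share passes to Bertrand's issue.
Bertrand's share ($65,000) passes entirely to Una.

Esperanza: $65,000; Gemma: $65,000; Ulric: $65,000; Una: $65,000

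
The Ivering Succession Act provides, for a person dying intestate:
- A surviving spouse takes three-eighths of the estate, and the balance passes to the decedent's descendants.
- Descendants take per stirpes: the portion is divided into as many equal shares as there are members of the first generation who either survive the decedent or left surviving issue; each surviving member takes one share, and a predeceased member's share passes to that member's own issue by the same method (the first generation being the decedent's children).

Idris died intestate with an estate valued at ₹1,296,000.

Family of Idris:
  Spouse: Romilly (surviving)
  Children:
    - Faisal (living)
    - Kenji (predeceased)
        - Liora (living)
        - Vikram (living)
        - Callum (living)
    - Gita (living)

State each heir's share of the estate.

Romilly takes three-eighths of ₹1,296,000 = ₹486,000. The remaining ₹810,000 passes to the descendants.
The descendants' portion (₹810,000) is divided into 3 shares of ₹270,000: Faisal and Gita each take ₹270,000; Kenji's ₹270,000 share passes to Kenji's issue.
Kenji's share (₹270,000) is divided into 3 shares of ₹90,000: Liora, Vikram, and Callum each take ₹90,000.

Romilly: ₹486,000; Faisal: ₹270,000; Liora: ₹90,000; Vikram: ₹90,000; Callum: ₹90,000; Gita: ₹270,000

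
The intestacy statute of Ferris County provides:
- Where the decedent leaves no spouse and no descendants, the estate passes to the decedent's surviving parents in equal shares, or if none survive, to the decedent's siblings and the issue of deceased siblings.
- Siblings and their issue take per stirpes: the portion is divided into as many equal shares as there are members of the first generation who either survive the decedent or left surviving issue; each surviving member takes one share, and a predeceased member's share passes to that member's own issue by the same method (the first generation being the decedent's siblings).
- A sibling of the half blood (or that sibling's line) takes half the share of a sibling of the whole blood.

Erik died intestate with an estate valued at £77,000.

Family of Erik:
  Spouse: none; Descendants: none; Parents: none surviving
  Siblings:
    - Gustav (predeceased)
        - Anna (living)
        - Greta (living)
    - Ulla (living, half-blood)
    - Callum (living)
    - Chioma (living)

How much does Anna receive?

Anna receives £11,000.

The entire £77,000 passes to the siblings and their issue.
Counting each half-blood sibling's line as half a unit, there are 7/2 units in £77,000, so one unit is £22,000. Whole-blood lines (Gustav, Callum, and Chioma) take £22,000 each; half-blood lines (Ulla) take £11,000 each.
Gustav's share (£22,000) is divided into 2 shares of £11,000: Anna and Greta each take £11,000.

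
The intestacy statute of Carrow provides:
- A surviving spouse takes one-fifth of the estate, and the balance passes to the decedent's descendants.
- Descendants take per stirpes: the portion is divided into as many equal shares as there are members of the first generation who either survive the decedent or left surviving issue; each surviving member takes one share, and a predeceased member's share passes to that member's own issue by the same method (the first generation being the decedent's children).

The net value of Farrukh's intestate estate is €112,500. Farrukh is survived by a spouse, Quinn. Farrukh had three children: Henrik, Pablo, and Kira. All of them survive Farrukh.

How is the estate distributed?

Quinn takes one-fifth of €112,500 = €22,500. The remaining €90,000 passes to the descendants.
The descendants' portion (€90,000) is divided into 3 shares of €30,000: Henrik, Pablo, and Kira each take €30,000.

Quinn: €22,500; Henrik: €30,000; Pablo: €30,000; Kira: €30,000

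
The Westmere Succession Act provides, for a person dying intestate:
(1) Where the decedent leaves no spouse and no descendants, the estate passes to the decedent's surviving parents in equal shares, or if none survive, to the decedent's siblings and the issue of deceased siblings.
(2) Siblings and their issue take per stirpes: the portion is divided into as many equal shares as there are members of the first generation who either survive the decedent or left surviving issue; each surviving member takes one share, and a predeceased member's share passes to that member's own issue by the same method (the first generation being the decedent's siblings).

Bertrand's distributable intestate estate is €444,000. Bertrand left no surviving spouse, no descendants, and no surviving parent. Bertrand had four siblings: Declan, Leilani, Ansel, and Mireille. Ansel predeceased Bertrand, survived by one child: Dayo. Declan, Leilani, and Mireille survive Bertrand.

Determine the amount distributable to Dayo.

Dayo receives €111,000.

The entire €444,000 passes to the siblings and their issue.
That amount (€444,000) is divided into 4 shares of €111,000: Declan, Leilani, and Mireille each take €111,000; Ansel's €111,000 share passes to Ansel's issue.
Ansel's share (€111,000) passes entirely to Dayo.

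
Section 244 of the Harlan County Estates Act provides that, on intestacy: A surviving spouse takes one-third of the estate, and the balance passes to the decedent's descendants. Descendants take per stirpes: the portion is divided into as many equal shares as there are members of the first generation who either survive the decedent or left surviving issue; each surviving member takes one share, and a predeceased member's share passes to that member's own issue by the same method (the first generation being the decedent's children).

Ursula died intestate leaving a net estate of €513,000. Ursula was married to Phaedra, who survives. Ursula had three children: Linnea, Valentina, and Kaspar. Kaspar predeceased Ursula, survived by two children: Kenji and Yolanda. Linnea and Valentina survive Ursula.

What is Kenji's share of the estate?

Phaedra takes one-third of €513,000 = €171,000. The remaining €342,000 passes to the descendants.
The descendants' portion (€342,000) is divided into 3 shares of €114,000: Linnea and Valentina each take €114,000; Kaspar's €114,000 share passes to Kaspar's issue.
Kaspar's share (€114,000) is divided into 2 shares of €57,000: Kenji and Yolanda each take €57,000.

Kenji receives €57,000.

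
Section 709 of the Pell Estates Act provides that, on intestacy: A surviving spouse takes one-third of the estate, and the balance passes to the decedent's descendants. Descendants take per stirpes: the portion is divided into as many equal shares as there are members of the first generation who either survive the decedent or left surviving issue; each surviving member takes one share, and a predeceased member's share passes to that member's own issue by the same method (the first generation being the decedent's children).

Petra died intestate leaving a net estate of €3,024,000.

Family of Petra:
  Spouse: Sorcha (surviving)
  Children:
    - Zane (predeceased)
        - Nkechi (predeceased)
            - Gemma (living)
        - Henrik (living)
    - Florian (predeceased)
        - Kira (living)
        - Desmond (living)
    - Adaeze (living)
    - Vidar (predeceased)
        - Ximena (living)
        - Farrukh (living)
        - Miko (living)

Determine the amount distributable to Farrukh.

Sorcha takes one-third of €3,024,000 = €1,008,000. The remaining €2,016,000 passes to the descendants.
The descendants' portion (€2,016,000) is divided into 4 shares of €504,000: Adaeze takes €504,000; Zane's €504,000 share passes to Zane's issue; Florian's €504,000 share passes to Florian's issue; Vidar's €504,000 share passes to Vidar's issue.
Zane's share (€504,000) is divided into 2 shares of €252,000: Henrik takes €252,000; Nkechi's €252,000 share passes to Nkechi's issue.
Nkechi's share (€252,000) passes entirely to Gemma.
Florian's share (€504,000) is divided into 2 shares of €252,000: Kira and Desmond each take €252,000.
Vidar's share (€504,000) is divided into 3 shares of €168,000: Ximena, Farrukh, and Miko each take €168,000.

Farrukh receives €168,000.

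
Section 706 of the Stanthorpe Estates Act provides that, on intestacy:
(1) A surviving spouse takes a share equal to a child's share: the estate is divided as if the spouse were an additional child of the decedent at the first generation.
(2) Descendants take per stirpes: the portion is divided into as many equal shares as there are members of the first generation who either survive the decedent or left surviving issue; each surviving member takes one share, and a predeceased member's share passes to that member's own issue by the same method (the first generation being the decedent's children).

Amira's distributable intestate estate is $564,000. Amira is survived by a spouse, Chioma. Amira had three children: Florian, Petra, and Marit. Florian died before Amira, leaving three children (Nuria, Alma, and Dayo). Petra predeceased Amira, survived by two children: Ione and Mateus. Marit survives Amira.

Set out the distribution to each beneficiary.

The spouse counts as an additional share at the children's level, so there are 4 primary shares of $141,000. Chioma takes one such share ($141,000).
The children's combined portion ($423,000) is divided into 3 shares of $141,000: Marit takes $141,000; Florian's $141,000 share passes to Florian's issue; Petra's $141,000 share passes to Petra's issue.
Florian's share ($141,000) is divided into 3 shares of $47,000: Nuria, Alma, and Dayo each take $47,000.
Petra's share ($141,000) is divided into 2 shares of $70,500: Ione and Mateus each take $70,500.

Chioma: $141,000; Nuria: $47,000; Alma: $47,000; Dayo: $47,000; Ione: $70,500; Mateus: $70,500; Marit: $141,000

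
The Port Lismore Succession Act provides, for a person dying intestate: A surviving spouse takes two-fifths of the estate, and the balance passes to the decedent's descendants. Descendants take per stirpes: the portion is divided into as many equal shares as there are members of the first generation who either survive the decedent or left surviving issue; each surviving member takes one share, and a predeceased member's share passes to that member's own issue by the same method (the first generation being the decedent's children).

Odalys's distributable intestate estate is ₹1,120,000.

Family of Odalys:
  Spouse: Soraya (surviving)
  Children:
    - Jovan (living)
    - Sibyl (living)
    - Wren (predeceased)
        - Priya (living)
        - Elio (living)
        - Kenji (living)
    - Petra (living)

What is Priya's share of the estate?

Soraya takes two-fifths of ₹1,120,000 = ₹448,000. The remaining ₹672,000 passes to the descendants.
The descendants' portion (₹672,000) is divided into 4 shares of ₹168,000: Jovan, Sibyl, and Petra each take ₹168,000; Wren's ₹168,000 share passes to Wren's issue.
Wren's share (₹168,000) is divided into 3 shares of ₹56,000: Priya, Elio, and Kenji each take ₹56,000.

Priya receives ₹56,000.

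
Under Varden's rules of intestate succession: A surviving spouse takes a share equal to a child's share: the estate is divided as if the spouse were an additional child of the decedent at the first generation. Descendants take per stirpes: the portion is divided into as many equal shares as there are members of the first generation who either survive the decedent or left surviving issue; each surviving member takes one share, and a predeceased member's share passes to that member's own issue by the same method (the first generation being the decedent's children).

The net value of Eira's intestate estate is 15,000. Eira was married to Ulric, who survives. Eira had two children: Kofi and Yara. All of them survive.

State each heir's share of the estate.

The spouse counts as an additional share at the children's level, so there are 3 primary shares of 5,000. Ulric takes one such share (5,000).
The children's combined portion (10,000) is divided into 2 shares of 5,000: Kofi and Yara each take 5,000.

Ulric: 5,000; Kofi: 5,000; Yara: 5,000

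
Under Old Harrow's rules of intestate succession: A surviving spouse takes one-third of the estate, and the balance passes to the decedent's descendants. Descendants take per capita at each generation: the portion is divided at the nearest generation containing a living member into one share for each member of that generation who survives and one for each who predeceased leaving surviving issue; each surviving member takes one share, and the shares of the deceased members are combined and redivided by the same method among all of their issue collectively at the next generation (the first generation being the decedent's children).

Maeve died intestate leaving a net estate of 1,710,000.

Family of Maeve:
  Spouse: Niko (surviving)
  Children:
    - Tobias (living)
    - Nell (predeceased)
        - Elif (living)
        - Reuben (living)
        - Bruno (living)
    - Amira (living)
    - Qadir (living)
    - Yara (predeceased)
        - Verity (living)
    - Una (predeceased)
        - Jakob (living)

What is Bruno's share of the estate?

Bruno receives 114,000.

Niko takes one-third of 1,710,000 = 570,000. The remaining 1,140,000 passes to the descendants.
The descendants' portion (1,140,000) is divided at the children's generation into 6 shares of 190,000. Tobias, Amira, and Qadir each take 190,000. The 3 shares of the deceased (Nell, Yara, and Una) are combined into a pool of 570,000.
That pool (570,000) is divided at the grandchildren's generation equally among Elif, Reuben, Bruno, Verity, and Jakob: 114,000 each.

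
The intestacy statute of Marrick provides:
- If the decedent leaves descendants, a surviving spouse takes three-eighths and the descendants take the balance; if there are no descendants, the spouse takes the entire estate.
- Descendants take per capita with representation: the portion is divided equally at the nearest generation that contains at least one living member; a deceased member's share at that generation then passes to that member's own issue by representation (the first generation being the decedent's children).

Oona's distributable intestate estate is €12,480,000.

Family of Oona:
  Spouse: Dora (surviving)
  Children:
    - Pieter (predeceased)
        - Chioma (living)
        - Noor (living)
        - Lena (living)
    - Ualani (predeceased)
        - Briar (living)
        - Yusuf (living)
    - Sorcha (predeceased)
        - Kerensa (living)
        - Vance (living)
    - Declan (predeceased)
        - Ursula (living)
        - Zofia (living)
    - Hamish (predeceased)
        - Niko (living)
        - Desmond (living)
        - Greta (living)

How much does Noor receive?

Noor receives €650,000.

Dora takes three-eighths of €12,480,000 = €4,680,000. The remaining €7,800,000 passes to the descendants.
No child survives, so the initial division is made at the grandchildren's generation.
The descendants' portion (€7,800,000) is divided into 12 shares of €650,000: Chioma, Noor, Lena, Briar, Yusuf, Kerensa, Vance, Ursula, Zofia, Niko, Desmond, and Greta each take €650,000.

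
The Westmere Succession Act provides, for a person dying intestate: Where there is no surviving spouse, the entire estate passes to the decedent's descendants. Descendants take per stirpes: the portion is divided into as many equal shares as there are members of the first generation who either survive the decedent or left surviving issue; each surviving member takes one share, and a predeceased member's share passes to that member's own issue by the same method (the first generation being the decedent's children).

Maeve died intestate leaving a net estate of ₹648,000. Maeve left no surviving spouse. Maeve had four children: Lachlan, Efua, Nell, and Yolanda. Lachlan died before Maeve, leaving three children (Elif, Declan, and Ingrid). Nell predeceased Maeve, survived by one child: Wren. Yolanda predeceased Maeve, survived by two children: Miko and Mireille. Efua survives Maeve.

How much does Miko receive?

The entire ₹648,000 passes to the descendants.
That amount (₹648,000) is divided into 4 shares of ₹162,000: Efua takes ₹162,000; Lachlan's ₹162,000 share passes to Lachlan's issue; Nell's ₹162,000 share passes to Nell's issue; Yolanda's ₹162,000 share passes to Yolanda's issue.
Lachlan's share (₹162,000) is divided into 3 shares of ₹54,000: Elif, Declan, and Ingrid each take ₹54,000.
Nell's share (₹162,000) passes entirely to Wren.
Yolanda's share (₹162,000) is divided into 2 shares of ₹81,000: Miko and Mireille each take ₹81,000.

Miko receives ₹81,000.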